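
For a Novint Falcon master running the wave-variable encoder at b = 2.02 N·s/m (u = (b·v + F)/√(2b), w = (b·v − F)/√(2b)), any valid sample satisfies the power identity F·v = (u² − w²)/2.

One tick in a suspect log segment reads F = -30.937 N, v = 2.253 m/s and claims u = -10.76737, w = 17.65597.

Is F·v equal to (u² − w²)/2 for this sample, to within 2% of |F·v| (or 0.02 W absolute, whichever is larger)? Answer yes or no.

F·v = (-30.937)×2.253 = -69.70106 W.
(u² − w²)/2 = (115.93626 − 311.73328)/2 = -97.89851 W.
|Δ| = 28.19745;  2% of max(1, |F·v|) = 1.39402.

no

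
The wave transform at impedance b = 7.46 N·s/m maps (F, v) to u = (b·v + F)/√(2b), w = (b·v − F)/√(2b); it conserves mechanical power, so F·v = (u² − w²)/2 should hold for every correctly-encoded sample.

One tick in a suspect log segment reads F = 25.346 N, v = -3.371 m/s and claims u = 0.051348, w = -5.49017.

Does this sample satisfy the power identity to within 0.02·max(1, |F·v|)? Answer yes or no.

no

F·v = 25.346×(-3.371) = -85.441366 W.
(u² − w²)/2 = (0.002637 − 30.141967)/2 = -15.069665 W.
|Δ| = 70.371701;  2% of max(1, |F·v|) = 1.708827.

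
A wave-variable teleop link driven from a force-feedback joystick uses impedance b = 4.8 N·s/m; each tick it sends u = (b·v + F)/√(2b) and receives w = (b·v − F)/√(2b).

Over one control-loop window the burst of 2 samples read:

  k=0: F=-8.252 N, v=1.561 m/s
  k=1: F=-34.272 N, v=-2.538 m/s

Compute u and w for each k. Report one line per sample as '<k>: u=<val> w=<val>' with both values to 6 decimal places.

k=0: b·v=4.8×1.561=7.492800; √(2b)=3.098387; u=(7.492800+(-8.252))/3.098387=-0.245031, w=(7.492800−(-8.252))/3.098387=5.081612
k=1: b·v=4.8×(-2.538)=-12.182400; √(2b)=3.098387; u=(-12.182400+(-34.272))/3.098387=-14.993093, w=(-12.182400−(-34.272))/3.098387=7.129388

0: u=-0.245031 w=5.081612
1: u=-14.993093 w=7.129388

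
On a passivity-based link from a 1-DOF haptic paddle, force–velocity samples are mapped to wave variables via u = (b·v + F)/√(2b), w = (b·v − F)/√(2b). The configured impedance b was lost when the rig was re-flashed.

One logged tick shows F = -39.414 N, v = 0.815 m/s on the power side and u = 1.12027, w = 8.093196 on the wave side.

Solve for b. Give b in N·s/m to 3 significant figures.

b = 63.9 N·s/m

u + w = 9.213466;  u + w = √(2b)·v, so √(2b) = 9.213466/0.815 = 11.304866.
b = (√(2b))²/2 = 127.800001/2 = 63.900001.
(Check via u − w = 2F/√(2b): u − w = -6.972926, 2F/√(2b) = -6.972926.)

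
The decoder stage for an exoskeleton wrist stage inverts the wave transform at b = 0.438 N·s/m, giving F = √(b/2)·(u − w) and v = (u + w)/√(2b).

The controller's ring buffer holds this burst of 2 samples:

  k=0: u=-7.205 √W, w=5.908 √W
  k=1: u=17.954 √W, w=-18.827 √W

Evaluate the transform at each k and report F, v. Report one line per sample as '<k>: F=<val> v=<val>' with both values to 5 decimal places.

k=0: u−w=-13.11300, u+w=-1.29700; √(b/2)=0.46797, √(2b)=0.93595; F=0.46797×(-13.113)=-6.13655, v=-1.29700/0.93595=-1.38576
k=1: u−w=36.78100, u+w=-0.87300; √(b/2)=0.46797, √(2b)=0.93595; F=0.46797×36.781=17.21256, v=-0.87300/0.93595=-0.93274

0: F=-6.13655 v=-1.38576
1: F=17.21256 v=-0.93274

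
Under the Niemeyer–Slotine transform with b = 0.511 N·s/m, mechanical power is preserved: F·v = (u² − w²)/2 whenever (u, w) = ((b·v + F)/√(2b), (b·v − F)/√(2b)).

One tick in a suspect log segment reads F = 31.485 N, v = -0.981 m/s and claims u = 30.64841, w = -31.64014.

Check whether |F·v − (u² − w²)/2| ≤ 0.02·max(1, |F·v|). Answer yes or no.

yes

F·v = 31.485×(-0.981) = -30.88678 W.
(u² − w²)/2 = (939.32504 − 1001.09846)/2 = -30.88671 W.
|Δ| = 0.00007;  2% of max(1, |F·v|) = 0.61774.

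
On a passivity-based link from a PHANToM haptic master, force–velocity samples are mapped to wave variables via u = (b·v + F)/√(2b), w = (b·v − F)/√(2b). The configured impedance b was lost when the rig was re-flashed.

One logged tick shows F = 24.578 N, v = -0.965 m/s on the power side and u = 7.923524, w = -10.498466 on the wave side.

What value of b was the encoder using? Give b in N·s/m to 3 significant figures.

b = 3.56 N·s/m

u + w = -2.574942;  u + w = √(2b)·v, so √(2b) = -2.574942/(-0.965) = 2.668334.
b = (√(2b))²/2 = 7.120005/2 = 3.560002.
(Check via u − w = 2F/√(2b): u − w = 18.421990, 2F/√(2b) = 18.421984.)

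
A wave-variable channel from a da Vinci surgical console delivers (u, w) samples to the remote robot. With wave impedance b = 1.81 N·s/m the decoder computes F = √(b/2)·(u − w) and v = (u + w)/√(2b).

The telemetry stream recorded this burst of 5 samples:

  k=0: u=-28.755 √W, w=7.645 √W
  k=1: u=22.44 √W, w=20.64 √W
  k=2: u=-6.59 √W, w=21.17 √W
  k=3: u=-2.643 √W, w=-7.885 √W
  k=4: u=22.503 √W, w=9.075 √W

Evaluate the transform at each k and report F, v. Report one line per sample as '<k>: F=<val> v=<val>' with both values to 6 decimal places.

0: F=-34.627862 v=-11.095170
1: F=1.712367 v=22.642345
2: F=-26.408501 v=7.663078
3: F=4.986793 v=-5.533394
4: F=12.774256 v=16.597028

k=0: u−w=-36.400000, u+w=-21.110000; √(b/2)=0.951315, √(2b)=1.902630; F=0.951315×(-36.4)=-34.627862, v=-21.110000/1.902630=-11.095170
k=1: u−w=1.800000, u+w=43.080000; √(b/2)=0.951315, √(2b)=1.902630; F=0.951315×1.8=1.712367, v=43.080000/1.902630=22.642345
k=2: u−w=-27.760000, u+w=14.580000; √(b/2)=0.951315, √(2b)=1.902630; F=0.951315×(-27.76)=-26.408501, v=14.580000/1.902630=7.663078
k=3: u−w=5.242000, u+w=-10.528000; √(b/2)=0.951315, √(2b)=1.902630; F=0.951315×5.242=4.986793, v=-10.528000/1.902630=-5.533394
k=4: u−w=13.428000, u+w=31.578000; √(b/2)=0.951315, √(2b)=1.902630; F=0.951315×13.428=12.774256, v=31.578000/1.902630=16.597028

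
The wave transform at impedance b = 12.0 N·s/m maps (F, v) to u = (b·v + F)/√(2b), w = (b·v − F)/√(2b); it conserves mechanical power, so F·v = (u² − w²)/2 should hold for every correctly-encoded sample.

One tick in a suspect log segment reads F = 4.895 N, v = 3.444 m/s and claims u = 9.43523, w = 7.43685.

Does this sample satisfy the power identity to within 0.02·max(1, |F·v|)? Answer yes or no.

yes

F·v = 4.895×3.444 = 16.85838 W.
(u² − w²)/2 = (89.02357 − 55.30674)/2 = 16.85841 W.
|Δ| = 0.00003;  2% of max(1, |F·v|) = 0.33717.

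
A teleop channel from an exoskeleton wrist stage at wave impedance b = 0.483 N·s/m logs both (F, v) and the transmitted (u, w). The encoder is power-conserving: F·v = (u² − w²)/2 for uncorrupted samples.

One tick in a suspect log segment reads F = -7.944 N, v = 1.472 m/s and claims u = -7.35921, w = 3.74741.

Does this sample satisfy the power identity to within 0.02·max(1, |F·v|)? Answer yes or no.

no

F·v = (-7.944)×1.472 = -11.69357 W.
(u² − w²)/2 = (54.15797 − 14.04308)/2 = 20.05745 W.
|Δ| = 31.75101;  2% of max(1, |F·v|) = 0.23387.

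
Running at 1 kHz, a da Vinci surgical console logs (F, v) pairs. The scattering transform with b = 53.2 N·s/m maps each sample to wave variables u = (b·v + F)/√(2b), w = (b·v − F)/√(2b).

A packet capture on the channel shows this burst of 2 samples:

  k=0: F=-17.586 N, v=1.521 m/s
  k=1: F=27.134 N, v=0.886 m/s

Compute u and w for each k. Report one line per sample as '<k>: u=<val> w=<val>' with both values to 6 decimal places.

0: u=6.139696 w=9.549476
1: u=7.200090 w=1.939033

k=0: b·v=53.2×1.521=80.917200; √(2b)=10.315038; u=(80.917200+(-17.586))/10.315038=6.139696, w=(80.917200−(-17.586))/10.315038=9.549476
k=1: b·v=53.2×0.886=47.135200; √(2b)=10.315038; u=(47.135200+27.134)/10.315038=7.200090, w=(47.135200−27.134)/10.315038=1.939033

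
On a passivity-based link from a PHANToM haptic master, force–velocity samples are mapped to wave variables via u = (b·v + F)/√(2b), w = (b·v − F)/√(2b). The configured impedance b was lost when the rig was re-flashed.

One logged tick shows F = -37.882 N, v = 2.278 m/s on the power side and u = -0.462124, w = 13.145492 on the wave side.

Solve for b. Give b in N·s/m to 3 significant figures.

u + w = 12.683368;  u + w = √(2b)·v, so √(2b) = 12.683368/2.278 = 5.567765.
b = (√(2b))²/2 = 31.000004/2 = 15.500002.
(Check via u − w = 2F/√(2b): u − w = -13.607616, 2F/√(2b) = -13.607615.)

b = 15.5 N·s/m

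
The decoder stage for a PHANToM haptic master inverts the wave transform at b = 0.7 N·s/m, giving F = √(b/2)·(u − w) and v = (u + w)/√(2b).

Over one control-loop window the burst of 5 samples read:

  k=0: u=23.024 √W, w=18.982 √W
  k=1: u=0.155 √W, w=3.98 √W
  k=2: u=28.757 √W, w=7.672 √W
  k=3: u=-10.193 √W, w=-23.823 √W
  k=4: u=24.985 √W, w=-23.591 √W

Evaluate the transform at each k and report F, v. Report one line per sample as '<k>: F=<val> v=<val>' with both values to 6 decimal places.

k=0: u−w=4.042000, u+w=42.006000; √(b/2)=0.591608, √(2b)=1.183216; F=0.591608×4.042=2.391279, v=42.006000/1.183216=35.501550
k=1: u−w=-3.825000, u+w=4.135000; √(b/2)=0.591608, √(2b)=1.183216; F=0.591608×(-3.825)=-2.262901, v=4.135000/1.183216=3.494713
k=2: u−w=21.085000, u+w=36.429000; √(b/2)=0.591608, √(2b)=1.183216; F=0.591608×21.085=12.474054, v=36.429000/1.183216=30.788124
k=3: u−w=13.630000, u+w=-34.016000; √(b/2)=0.591608, √(2b)=1.183216; F=0.591608×13.63=8.063617, v=-34.016000/1.183216=-28.748767
k=4: u−w=48.576000, u+w=1.394000; √(b/2)=0.591608, √(2b)=1.183216; F=0.591608×48.576=28.737949, v=1.394000/1.183216=1.178145

0: F=2.391279 v=35.501550
1: F=-2.262901 v=3.494713
2: F=12.474054 v=30.788124
3: F=8.063617 v=-28.748767
4: F=28.737949 v=1.178145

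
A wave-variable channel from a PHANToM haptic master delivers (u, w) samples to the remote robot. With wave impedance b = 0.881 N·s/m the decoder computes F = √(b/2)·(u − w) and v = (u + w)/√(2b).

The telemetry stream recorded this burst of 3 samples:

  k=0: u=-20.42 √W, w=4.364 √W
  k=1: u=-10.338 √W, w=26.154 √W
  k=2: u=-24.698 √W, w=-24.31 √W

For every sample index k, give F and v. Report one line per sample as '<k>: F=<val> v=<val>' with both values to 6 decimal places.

k=0: u−w=-24.784000, u+w=-16.056000; √(b/2)=0.663702, √(2b)=1.327403; F=0.663702×(-24.784)=-16.449184, v=-16.056000/1.327403=-12.095795
k=1: u−w=-36.492000, u+w=15.816000; √(b/2)=0.663702, √(2b)=1.327403; F=0.663702×(-36.492)=-24.219804, v=15.816000/1.327403=11.914991
k=2: u−w=-0.388000, u+w=-49.008000; √(b/2)=0.663702, √(2b)=1.327403; F=0.663702×(-0.388)=-0.257516, v=-49.008000/1.327403=-36.920199

0: F=-16.449184 v=-12.095795
1: F=-24.219804 v=11.914991
2: F=-0.257516 v=-36.920199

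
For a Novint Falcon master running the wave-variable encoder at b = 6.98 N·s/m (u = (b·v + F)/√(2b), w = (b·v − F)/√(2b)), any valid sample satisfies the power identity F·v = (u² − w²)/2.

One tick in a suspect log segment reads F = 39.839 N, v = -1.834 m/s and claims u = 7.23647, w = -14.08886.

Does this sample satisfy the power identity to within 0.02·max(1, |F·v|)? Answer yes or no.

F·v = 39.839×(-1.834) = -73.0647 W.
(u² − w²)/2 = (52.3665 − 198.4960)/2 = -73.0647 W.
|Δ| = 0.0000;  2% of max(1, |F·v|) = 1.4613.

yes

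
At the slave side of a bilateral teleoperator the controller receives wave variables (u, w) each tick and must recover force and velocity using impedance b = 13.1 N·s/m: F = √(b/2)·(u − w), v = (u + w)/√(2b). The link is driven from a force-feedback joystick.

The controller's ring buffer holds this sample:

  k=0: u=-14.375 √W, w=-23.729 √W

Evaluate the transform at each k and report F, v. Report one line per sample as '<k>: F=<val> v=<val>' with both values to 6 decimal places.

k=0: u−w=9.354000, u+w=-38.104000; √(b/2)=2.559297, √(2b)=5.118594; F=2.559297×9.354=23.939662, v=-38.104000/5.118594=-7.444232

0: F=23.939662 v=-7.444232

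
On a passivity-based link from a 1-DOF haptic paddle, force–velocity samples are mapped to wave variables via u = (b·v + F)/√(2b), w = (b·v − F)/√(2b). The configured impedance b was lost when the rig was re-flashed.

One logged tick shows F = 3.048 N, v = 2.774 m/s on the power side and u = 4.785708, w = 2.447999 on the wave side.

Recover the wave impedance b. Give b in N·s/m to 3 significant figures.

b = 3.4 N·s/m

u + w = 7.233707;  u + w = √(2b)·v, so √(2b) = 7.233707/2.774 = 2.607681.
b = (√(2b))²/2 = 6.800000/2 = 3.400000.
(Check via u − w = 2F/√(2b): u − w = 2.337709, 2F/√(2b) = 2.337709.)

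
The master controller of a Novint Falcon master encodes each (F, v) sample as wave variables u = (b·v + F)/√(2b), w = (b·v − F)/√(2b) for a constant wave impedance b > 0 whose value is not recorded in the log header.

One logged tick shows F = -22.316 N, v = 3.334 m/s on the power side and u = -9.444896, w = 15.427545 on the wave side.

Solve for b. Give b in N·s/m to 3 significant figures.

u + w = 5.982649;  u + w = √(2b)·v, so √(2b) = 5.982649/3.334 = 1.794436.
b = (√(2b))²/2 = 3.220000/2 = 1.610000.
(Check via u − w = 2F/√(2b): u − w = -24.872441, 2F/√(2b) = -24.872442.)

b = 1.61 N·s/m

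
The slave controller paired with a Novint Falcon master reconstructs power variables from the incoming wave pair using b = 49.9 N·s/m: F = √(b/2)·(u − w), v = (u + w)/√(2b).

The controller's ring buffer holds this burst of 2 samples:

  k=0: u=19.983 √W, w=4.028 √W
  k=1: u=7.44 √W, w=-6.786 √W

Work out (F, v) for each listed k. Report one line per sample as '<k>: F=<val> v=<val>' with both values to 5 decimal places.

0: F=79.69519 v=2.40350
1: F=71.05883 v=0.06547

k=0: u−w=15.95500, u+w=24.01100; √(b/2)=4.99500, √(2b)=9.98999; F=4.99500×15.955=79.69519, v=24.01100/9.98999=2.40350
k=1: u−w=14.22600, u+w=0.65400; √(b/2)=4.99500, √(2b)=9.98999; F=4.99500×14.226=71.05883, v=0.65400/9.98999=0.06547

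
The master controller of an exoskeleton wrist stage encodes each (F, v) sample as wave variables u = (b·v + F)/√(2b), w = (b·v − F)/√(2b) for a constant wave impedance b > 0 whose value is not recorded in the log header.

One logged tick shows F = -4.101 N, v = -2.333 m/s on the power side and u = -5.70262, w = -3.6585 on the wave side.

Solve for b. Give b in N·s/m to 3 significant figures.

b = 8.05 N·s/m

u + w = -9.3611;  u + w = √(2b)·v, so √(2b) = -9.3611/(-2.333) = 4.0125.
b = (√(2b))²/2 = 16.1000/2 = 8.0500.
(Check via u − w = 2F/√(2b): u − w = -2.0441, 2F/√(2b) = -2.0441.)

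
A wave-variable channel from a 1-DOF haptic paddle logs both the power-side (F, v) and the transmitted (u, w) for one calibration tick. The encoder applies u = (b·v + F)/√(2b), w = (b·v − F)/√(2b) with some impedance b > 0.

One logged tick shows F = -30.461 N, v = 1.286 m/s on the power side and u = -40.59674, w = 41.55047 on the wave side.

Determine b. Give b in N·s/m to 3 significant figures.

u + w = 0.9537;  u + w = √(2b)·v, so √(2b) = 0.9537/1.286 = 0.7416.
b = (√(2b))²/2 = 0.5500/2 = 0.2750.
(Check via u − w = 2F/√(2b): u − w = -82.1472, 2F/√(2b) = -82.1466.)

b = 0.275 N·s/m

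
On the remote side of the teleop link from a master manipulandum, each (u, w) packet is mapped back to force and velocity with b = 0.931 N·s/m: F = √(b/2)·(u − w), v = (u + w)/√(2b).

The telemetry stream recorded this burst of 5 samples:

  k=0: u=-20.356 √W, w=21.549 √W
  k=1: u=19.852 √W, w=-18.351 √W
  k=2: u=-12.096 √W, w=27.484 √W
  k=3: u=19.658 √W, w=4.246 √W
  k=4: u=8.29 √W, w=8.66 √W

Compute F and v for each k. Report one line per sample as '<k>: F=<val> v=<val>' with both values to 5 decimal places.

0: F=-28.59076 v=0.87428
1: F=26.06497 v=1.10000
2: F=-27.00447 v=11.27697
3: F=10.51523 v=17.51785
4: F=-0.25244 v=12.42167

k=0: u−w=-41.90500, u+w=1.19300; √(b/2)=0.68228, √(2b)=1.36455; F=0.68228×(-41.905)=-28.59076, v=1.19300/1.36455=0.87428
k=1: u−w=38.20300, u+w=1.50100; √(b/2)=0.68228, √(2b)=1.36455; F=0.68228×38.203=26.06497, v=1.50100/1.36455=1.10000
k=2: u−w=-39.58000, u+w=15.38800; √(b/2)=0.68228, √(2b)=1.36455; F=0.68228×(-39.58)=-27.00447, v=15.38800/1.36455=11.27697
k=3: u−w=15.41200, u+w=23.90400; √(b/2)=0.68228, √(2b)=1.36455; F=0.68228×15.412=10.51523, v=23.90400/1.36455=17.51785
k=4: u−w=-0.37000, u+w=16.95000; √(b/2)=0.68228, √(2b)=1.36455; F=0.68228×(-0.37)=-0.25244, v=16.95000/1.36455=12.42167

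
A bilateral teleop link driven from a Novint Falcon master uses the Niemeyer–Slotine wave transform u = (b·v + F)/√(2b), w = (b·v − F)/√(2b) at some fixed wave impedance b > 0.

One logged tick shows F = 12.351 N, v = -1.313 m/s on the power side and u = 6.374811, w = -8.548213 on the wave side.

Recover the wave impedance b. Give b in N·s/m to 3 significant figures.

b = 1.37 N·s/m

u + w = -2.173402;  u + w = √(2b)·v, so √(2b) = -2.173402/(-1.313) = 1.655295.
b = (√(2b))²/2 = 2.740001/2 = 1.370000.
(Check via u − w = 2F/√(2b): u − w = 14.923024, 2F/√(2b) = 14.923022.)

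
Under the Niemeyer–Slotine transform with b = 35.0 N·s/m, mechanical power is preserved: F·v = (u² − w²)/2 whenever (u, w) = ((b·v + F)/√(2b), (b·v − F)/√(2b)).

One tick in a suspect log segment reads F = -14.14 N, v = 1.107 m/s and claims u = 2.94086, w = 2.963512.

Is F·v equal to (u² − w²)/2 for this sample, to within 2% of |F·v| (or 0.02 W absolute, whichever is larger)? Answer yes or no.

F·v = (-14.14)×1.107 = -15.652980 W.
(u² − w²)/2 = (8.648658 − 8.782403)/2 = -0.066873 W.
|Δ| = 15.586107;  2% of max(1, |F·v|) = 0.313060.

no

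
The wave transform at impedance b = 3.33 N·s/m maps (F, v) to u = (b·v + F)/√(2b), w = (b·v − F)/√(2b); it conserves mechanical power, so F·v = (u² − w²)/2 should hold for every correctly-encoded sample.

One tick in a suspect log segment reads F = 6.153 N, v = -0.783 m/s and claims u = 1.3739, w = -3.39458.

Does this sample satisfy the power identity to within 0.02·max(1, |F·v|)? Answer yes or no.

yes

F·v = 6.153×(-0.783) = -4.81780 W.
(u² − w²)/2 = (1.88760 − 11.52317)/2 = -4.81779 W.
|Δ| = 0.00001;  2% of max(1, |F·v|) = 0.09636.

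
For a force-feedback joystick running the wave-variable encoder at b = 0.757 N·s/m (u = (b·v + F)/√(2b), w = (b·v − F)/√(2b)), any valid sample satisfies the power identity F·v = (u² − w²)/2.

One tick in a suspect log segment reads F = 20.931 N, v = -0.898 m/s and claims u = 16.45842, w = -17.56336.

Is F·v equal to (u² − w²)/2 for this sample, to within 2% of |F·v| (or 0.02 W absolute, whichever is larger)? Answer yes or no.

yes

F·v = 20.931×(-0.898) = -18.79604 W.
(u² − w²)/2 = (270.87959 − 308.47161)/2 = -18.79601 W.
|Δ| = 0.00003;  2% of max(1, |F·v|) = 0.37592.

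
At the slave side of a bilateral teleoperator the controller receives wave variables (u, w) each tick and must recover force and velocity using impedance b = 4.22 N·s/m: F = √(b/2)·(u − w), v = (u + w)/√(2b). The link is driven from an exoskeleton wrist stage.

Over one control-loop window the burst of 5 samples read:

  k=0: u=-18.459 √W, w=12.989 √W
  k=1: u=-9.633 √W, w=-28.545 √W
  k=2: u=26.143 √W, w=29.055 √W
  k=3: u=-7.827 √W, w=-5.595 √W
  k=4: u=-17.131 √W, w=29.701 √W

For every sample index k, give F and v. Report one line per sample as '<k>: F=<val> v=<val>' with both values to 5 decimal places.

k=0: u−w=-31.44800, u+w=-5.47000; √(b/2)=1.45258, √(2b)=2.90517; F=1.45258×(-31.448)=-45.68086, v=-5.47000/2.90517=-1.88285
k=1: u−w=18.91200, u+w=-38.17800; √(b/2)=1.45258, √(2b)=2.90517; F=1.45258×18.912=27.47127, v=-38.17800/2.90517=-13.14141
k=2: u−w=-2.91200, u+w=55.19800; √(b/2)=1.45258, √(2b)=2.90517; F=1.45258×(-2.912)=-4.22992, v=55.19800/2.90517=18.99994
k=3: u−w=-2.23200, u+w=-13.42200; √(b/2)=1.45258, √(2b)=2.90517; F=1.45258×(-2.232)=-3.24217, v=-13.42200/2.90517=-4.62004
k=4: u−w=-46.83200, u+w=12.57000; √(b/2)=1.45258, √(2b)=2.90517; F=1.45258×(-46.832)=-68.02741, v=12.57000/2.90517=4.32677

0: F=-45.68086 v=-1.88285
1: F=27.47127 v=-13.14141
2: F=-4.22992 v=18.99994
3: F=-3.24217 v=-4.62004
4: F=-68.02741 v=4.32677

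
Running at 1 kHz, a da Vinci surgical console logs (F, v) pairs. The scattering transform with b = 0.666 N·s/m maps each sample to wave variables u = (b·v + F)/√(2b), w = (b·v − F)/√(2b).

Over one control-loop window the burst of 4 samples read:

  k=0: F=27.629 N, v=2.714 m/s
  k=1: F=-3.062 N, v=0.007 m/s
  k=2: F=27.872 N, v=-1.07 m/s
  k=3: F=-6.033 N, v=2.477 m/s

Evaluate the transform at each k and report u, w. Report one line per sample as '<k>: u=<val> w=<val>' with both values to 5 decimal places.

k=0: b·v=0.666×2.714=1.80752; √(2b)=1.15412; u=(1.80752+27.629)/1.15412=25.50553, w=(1.80752−27.629)/1.15412=-22.37324
k=1: b·v=0.666×0.007=0.00466; √(2b)=1.15412; u=(0.00466+(-3.062))/1.15412=-2.64906, w=(0.00466−(-3.062))/1.15412=2.65714
k=2: b·v=0.666×(-1.07)=-0.71262; √(2b)=1.15412; u=(-0.71262+27.872)/1.15412=23.53248, w=(-0.71262−27.872)/1.15412=-24.76739
k=3: b·v=0.666×2.477=1.64968; √(2b)=1.15412; u=(1.64968+(-6.033))/1.15412=-3.79796, w=(1.64968−(-6.033))/1.15412=6.65673

0: u=25.50553 w=-22.37324
1: u=-2.64906 w=2.65714
2: u=23.53248 w=-24.76739
3: u=-3.79796 w=6.65673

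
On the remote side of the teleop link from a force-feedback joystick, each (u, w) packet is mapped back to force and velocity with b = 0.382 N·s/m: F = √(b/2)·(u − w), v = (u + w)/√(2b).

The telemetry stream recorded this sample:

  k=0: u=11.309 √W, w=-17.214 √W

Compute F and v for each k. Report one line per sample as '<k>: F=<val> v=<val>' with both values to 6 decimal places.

0: F=12.465563 v=-6.755745

k=0: u−w=28.523000, u+w=-5.905000; √(b/2)=0.437035, √(2b)=0.874071; F=0.437035×28.523=12.465563, v=-5.905000/0.874071=-6.755745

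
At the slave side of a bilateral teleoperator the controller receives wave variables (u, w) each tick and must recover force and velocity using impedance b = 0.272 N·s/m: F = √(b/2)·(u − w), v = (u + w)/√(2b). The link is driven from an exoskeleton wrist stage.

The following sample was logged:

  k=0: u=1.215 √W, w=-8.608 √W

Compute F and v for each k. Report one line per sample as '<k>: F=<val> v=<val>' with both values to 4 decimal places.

k=0: u−w=9.8230, u+w=-7.3930; √(b/2)=0.3688, √(2b)=0.7376; F=0.3688×9.823=3.6225, v=-7.3930/0.7376=-10.0235

0: F=3.6225 v=-10.0235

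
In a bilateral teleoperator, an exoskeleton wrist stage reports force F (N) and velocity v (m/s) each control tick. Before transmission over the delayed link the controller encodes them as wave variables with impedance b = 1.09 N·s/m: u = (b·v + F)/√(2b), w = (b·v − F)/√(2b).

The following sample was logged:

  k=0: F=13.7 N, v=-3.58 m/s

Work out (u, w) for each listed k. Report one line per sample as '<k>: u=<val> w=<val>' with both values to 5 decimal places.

k=0: b·v=1.09×(-3.58)=-3.90220; √(2b)=1.47648; u=(-3.90220+13.7)/1.47648=6.63591, w=(-3.90220−13.7)/1.47648=-11.92171

0: u=6.63591 w=-11.92171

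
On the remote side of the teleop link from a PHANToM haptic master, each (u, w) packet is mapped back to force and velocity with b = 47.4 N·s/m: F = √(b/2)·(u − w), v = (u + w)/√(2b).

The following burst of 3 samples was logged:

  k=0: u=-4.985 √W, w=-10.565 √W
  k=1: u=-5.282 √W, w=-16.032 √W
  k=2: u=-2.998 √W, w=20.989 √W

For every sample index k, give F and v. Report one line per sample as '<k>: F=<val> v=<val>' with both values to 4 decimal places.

k=0: u−w=5.5800, u+w=-15.5500; √(b/2)=4.8683, √(2b)=9.7365; F=4.8683×5.58=27.1649, v=-15.5500/9.7365=-1.5971
k=1: u−w=10.7500, u+w=-21.3140; √(b/2)=4.8683, √(2b)=9.7365; F=4.8683×10.75=52.3338, v=-21.3140/9.7365=-2.1891
k=2: u−w=-23.9870, u+w=17.9910; √(b/2)=4.8683, √(2b)=9.7365; F=4.8683×(-23.987)=-116.7751, v=17.9910/9.7365=1.8478

0: F=27.1649 v=-1.5971
1: F=52.3338 v=-2.1891
2: F=-116.7751 v=1.8478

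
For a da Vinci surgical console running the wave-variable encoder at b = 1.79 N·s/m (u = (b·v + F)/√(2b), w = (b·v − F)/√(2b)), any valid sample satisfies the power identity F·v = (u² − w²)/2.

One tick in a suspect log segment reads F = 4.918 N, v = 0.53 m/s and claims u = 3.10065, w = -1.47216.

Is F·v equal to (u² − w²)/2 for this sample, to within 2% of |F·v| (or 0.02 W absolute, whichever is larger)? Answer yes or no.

no

F·v = 4.918×0.53 = 2.60654 W.
(u² − w²)/2 = (9.61403 − 2.16726)/2 = 3.72339 W.
|Δ| = 1.11685;  2% of max(1, |F·v|) = 0.05213.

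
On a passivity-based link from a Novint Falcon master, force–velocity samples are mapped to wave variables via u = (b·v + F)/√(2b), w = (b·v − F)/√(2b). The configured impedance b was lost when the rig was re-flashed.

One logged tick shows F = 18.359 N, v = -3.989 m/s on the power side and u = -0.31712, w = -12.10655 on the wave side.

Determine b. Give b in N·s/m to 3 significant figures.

b = 4.85 N·s/m

u + w = -12.4237;  u + w = √(2b)·v, so √(2b) = -12.4237/(-3.989) = 3.1145.
b = (√(2b))²/2 = 9.7000/2 = 4.8500.
(Check via u − w = 2F/√(2b): u − w = 11.7894, 2F/√(2b) = 11.7894.)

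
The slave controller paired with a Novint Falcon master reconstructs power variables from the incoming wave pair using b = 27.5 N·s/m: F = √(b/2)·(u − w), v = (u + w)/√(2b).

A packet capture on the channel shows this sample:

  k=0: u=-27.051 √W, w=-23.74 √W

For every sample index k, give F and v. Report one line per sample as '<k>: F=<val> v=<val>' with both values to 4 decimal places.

0: F=-12.2775 v=-6.8487

k=0: u−w=-3.3110, u+w=-50.7910; √(b/2)=3.7081, √(2b)=7.4162; F=3.7081×(-3.311)=-12.2775, v=-50.7910/7.4162=-6.8487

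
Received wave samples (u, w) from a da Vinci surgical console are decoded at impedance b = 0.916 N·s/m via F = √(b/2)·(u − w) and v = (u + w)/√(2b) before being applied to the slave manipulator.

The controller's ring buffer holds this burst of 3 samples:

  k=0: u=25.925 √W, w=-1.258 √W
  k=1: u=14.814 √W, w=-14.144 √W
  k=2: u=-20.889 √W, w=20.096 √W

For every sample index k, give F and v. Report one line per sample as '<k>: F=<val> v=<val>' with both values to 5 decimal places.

0: F=18.39628 v=18.22442
1: F=19.59753 v=0.49501
2: F=-27.73688 v=-0.58588

k=0: u−w=27.18300, u+w=24.66700; √(b/2)=0.67676, √(2b)=1.35351; F=0.67676×27.183=18.39628, v=24.66700/1.35351=18.22442
k=1: u−w=28.95800, u+w=0.67000; √(b/2)=0.67676, √(2b)=1.35351; F=0.67676×28.958=19.59753, v=0.67000/1.35351=0.49501
k=2: u−w=-40.98500, u+w=-0.79300; √(b/2)=0.67676, √(2b)=1.35351; F=0.67676×(-40.985)=-27.73688, v=-0.79300/1.35351=-0.58588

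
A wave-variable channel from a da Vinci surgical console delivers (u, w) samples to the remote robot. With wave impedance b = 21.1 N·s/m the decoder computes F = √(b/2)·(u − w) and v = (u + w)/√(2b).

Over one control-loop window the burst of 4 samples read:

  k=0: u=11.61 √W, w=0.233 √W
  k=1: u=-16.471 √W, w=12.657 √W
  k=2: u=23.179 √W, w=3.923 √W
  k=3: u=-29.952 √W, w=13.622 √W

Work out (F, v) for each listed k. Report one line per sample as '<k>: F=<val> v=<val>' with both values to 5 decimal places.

0: F=36.95336 v=1.82308
1: F=-94.60997 v=-0.58712
2: F=62.54496 v=4.17201
3: F=-141.53168 v=-2.51380

k=0: u−w=11.37700, u+w=11.84300; √(b/2)=3.24808, √(2b)=6.49615; F=3.24808×11.377=36.95336, v=11.84300/6.49615=1.82308
k=1: u−w=-29.12800, u+w=-3.81400; √(b/2)=3.24808, √(2b)=6.49615; F=3.24808×(-29.128)=-94.60997, v=-3.81400/6.49615=-0.58712
k=2: u−w=19.25600, u+w=27.10200; √(b/2)=3.24808, √(2b)=6.49615; F=3.24808×19.256=62.54496, v=27.10200/6.49615=4.17201
k=3: u−w=-43.57400, u+w=-16.33000; √(b/2)=3.24808, √(2b)=6.49615; F=3.24808×(-43.574)=-141.53168, v=-16.33000/6.49615=-2.51380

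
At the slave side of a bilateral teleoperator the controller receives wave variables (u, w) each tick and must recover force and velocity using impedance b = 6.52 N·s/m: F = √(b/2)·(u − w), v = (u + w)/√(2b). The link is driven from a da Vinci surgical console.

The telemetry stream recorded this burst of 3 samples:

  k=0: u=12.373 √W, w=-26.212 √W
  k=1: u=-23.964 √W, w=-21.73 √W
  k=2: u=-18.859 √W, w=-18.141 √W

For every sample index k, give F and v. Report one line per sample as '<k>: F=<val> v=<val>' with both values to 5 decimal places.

k=0: u−w=38.58500, u+w=-13.83900; √(b/2)=1.80555, √(2b)=3.61109; F=1.80555×38.585=69.66703, v=-13.83900/3.61109=-3.83236
k=1: u−w=-2.23400, u+w=-45.69400; √(b/2)=1.80555, √(2b)=3.61109; F=1.80555×(-2.234)=-4.03359, v=-45.69400/3.61109=-12.65378
k=2: u−w=-0.71800, u+w=-37.00000; √(b/2)=1.80555, √(2b)=3.61109; F=1.80555×(-0.718)=-1.29638, v=-37.00000/3.61109=-10.24620

0: F=69.66703 v=-3.83236
1: F=-4.03359 v=-12.65378
2: F=-1.29638 v=-10.24620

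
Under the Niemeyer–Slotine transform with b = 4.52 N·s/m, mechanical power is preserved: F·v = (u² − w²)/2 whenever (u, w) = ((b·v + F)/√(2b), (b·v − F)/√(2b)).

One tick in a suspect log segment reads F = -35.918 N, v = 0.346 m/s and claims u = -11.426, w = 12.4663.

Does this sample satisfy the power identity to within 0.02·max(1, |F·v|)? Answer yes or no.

F·v = (-35.918)×0.346 = -12.42763 W.
(u² − w²)/2 = (130.55348 − 155.40864)/2 = -12.42758 W.
|Δ| = 0.00005;  2% of max(1, |F·v|) = 0.24855.

yes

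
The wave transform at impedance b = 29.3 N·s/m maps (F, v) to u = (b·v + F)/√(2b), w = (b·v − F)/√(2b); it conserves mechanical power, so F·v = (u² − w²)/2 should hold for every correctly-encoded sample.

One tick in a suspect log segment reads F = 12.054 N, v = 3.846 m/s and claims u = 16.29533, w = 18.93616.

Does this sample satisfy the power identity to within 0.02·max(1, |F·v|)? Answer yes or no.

no

F·v = 12.054×3.846 = 46.3597 W.
(u² − w²)/2 = (265.5378 − 358.5782)/2 = -46.5202 W.
|Δ| = 92.8799;  2% of max(1, |F·v|) = 0.9272.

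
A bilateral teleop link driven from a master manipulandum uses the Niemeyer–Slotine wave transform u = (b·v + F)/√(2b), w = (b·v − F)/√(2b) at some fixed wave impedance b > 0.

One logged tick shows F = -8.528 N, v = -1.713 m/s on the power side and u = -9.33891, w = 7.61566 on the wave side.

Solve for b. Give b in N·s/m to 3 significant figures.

b = 0.506 N·s/m

u + w = -1.72325;  u + w = √(2b)·v, so √(2b) = -1.72325/(-1.713) = 1.00598.
b = (√(2b))²/2 = 1.01200/2 = 0.50600.
(Check via u − w = 2F/√(2b): u − w = -16.95457, 2F/√(2b) = -16.95455.)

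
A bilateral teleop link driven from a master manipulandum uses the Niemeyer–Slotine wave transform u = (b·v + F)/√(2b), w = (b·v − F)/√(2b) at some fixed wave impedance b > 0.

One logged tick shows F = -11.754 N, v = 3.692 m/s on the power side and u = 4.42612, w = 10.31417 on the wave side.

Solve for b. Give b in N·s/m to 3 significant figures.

u + w = 14.7403;  u + w = √(2b)·v, so √(2b) = 14.7403/3.692 = 3.9925.
b = (√(2b))²/2 = 15.9400/2 = 7.9700.
(Check via u − w = 2F/√(2b): u − w = -5.8881, 2F/√(2b) = -5.8880.)

b = 7.97 N·s/m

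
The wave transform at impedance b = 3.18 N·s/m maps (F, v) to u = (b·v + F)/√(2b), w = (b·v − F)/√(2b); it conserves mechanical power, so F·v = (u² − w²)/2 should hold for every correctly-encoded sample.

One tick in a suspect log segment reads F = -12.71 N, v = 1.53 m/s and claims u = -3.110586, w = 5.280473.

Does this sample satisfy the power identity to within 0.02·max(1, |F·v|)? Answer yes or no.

F·v = (-12.71)×1.53 = -19.446300 W.
(u² − w²)/2 = (9.675745 − 27.883395)/2 = -9.103825 W.
|Δ| = 10.342475;  2% of max(1, |F·v|) = 0.388926.

no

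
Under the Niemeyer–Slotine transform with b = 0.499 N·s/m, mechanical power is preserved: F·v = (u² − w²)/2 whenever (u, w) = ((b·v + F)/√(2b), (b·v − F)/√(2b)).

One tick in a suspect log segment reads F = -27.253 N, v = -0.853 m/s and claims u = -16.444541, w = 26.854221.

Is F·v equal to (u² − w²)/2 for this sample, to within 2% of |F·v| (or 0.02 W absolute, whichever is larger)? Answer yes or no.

F·v = (-27.253)×(-0.853) = 23.246809 W.
(u² − w²)/2 = (270.422929 − 721.149186)/2 = -225.363128 W.
|Δ| = 248.609937;  2% of max(1, |F·v|) = 0.464936.

no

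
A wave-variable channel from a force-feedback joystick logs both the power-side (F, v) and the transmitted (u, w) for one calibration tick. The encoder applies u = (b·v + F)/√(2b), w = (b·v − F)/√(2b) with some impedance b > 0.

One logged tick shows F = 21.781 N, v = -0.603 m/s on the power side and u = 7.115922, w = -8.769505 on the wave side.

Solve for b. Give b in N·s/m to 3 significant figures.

u + w = -1.653583;  u + w = √(2b)·v, so √(2b) = -1.653583/(-0.603) = 2.742260.
b = (√(2b))²/2 = 7.519992/2 = 3.759996.
(Check via u − w = 2F/√(2b): u − w = 15.885427, 2F/√(2b) = 15.885435.)

b = 3.76 N·s/m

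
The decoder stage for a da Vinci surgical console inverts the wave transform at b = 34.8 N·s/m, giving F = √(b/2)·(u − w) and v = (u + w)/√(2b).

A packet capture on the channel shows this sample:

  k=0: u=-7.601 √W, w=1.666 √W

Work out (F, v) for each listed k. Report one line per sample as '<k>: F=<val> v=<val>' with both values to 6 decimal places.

k=0: u−w=-9.267000, u+w=-5.935000; √(b/2)=4.171331, √(2b)=8.342661; F=4.171331×(-9.267)=-38.655722, v=-5.935000/8.342661=-0.711404

0: F=-38.655722 v=-0.711404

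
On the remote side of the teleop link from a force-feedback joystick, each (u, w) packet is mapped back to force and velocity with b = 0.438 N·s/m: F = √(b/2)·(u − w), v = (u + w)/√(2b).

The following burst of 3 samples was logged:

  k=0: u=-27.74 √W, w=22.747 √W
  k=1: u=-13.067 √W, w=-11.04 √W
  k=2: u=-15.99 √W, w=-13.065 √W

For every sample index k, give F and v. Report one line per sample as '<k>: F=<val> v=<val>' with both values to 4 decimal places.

0: F=-23.6266 v=-5.3347
1: F=-0.9486 v=-25.7568
2: F=-1.3688 v=-31.0434

k=0: u−w=-50.4870, u+w=-4.9930; √(b/2)=0.4680, √(2b)=0.9359; F=0.4680×(-50.487)=-23.6266, v=-4.9930/0.9359=-5.3347
k=1: u−w=-2.0270, u+w=-24.1070; √(b/2)=0.4680, √(2b)=0.9359; F=0.4680×(-2.027)=-0.9486, v=-24.1070/0.9359=-25.7568
k=2: u−w=-2.9250, u+w=-29.0550; √(b/2)=0.4680, √(2b)=0.9359; F=0.4680×(-2.925)=-1.3688, v=-29.0550/0.9359=-31.0434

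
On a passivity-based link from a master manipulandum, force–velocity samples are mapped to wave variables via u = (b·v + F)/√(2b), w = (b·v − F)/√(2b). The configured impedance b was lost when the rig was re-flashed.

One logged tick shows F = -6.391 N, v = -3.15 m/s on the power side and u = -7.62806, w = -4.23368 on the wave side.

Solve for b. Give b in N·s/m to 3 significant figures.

b = 7.09 N·s/m

u + w = -11.8617;  u + w = √(2b)·v, so √(2b) = -11.8617/(-3.15) = 3.7656.
b = (√(2b))²/2 = 14.1800/2 = 7.0900.
(Check via u − w = 2F/√(2b): u − w = -3.3944, 2F/√(2b) = -3.3944.)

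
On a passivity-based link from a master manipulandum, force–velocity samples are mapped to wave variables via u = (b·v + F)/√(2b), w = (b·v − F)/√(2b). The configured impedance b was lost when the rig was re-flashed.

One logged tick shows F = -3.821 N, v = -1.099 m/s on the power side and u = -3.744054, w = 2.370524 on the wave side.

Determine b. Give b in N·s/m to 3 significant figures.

b = 0.781 N·s/m

u + w = -1.373530;  u + w = √(2b)·v, so √(2b) = -1.373530/(-1.099) = 1.249800.
b = (√(2b))²/2 = 1.562000/2 = 0.781000.
(Check via u − w = 2F/√(2b): u − w = -6.114578, 2F/√(2b) = -6.114579.)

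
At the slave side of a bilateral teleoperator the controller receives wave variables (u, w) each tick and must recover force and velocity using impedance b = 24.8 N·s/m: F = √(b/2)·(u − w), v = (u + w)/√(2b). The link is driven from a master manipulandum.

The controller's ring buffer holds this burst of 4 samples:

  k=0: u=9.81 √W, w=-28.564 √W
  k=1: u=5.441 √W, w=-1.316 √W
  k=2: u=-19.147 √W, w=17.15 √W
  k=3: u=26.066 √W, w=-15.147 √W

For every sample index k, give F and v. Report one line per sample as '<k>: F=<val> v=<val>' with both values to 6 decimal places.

0: F=135.128798 v=-2.662889
1: F=23.793852 v=0.585711
2: F=-127.814926 v=-0.283555
3: F=145.125949 v=1.550394

k=0: u−w=38.374000, u+w=-18.754000; √(b/2)=3.521363, √(2b)=7.042727; F=3.521363×38.374=135.128798, v=-18.754000/7.042727=-2.662889
k=1: u−w=6.757000, u+w=4.125000; √(b/2)=3.521363, √(2b)=7.042727; F=3.521363×6.757=23.793852, v=4.125000/7.042727=0.585711
k=2: u−w=-36.297000, u+w=-1.997000; √(b/2)=3.521363, √(2b)=7.042727; F=3.521363×(-36.297)=-127.814926, v=-1.997000/7.042727=-0.283555
k=3: u−w=41.213000, u+w=10.919000; √(b/2)=3.521363, √(2b)=7.042727; F=3.521363×41.213=145.125949, v=10.919000/7.042727=1.550394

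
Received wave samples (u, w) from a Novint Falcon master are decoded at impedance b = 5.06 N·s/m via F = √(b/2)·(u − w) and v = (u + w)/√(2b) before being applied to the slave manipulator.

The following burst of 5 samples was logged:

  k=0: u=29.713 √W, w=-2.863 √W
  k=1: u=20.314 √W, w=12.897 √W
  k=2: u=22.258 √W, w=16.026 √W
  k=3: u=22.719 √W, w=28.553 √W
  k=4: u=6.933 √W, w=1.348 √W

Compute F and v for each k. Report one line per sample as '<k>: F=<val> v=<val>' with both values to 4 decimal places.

0: F=51.8153 v=8.4402
1: F=11.7975 v=10.4398
2: F=9.9126 v=12.0345
3: F=-9.2795 v=16.1172
4: F=8.8835 v=2.6031

k=0: u−w=32.5760, u+w=26.8500; √(b/2)=1.5906, √(2b)=3.1812; F=1.5906×32.576=51.8153, v=26.8500/3.1812=8.4402
k=1: u−w=7.4170, u+w=33.2110; √(b/2)=1.5906, √(2b)=3.1812; F=1.5906×7.417=11.7975, v=33.2110/3.1812=10.4398
k=2: u−w=6.2320, u+w=38.2840; √(b/2)=1.5906, √(2b)=3.1812; F=1.5906×6.232=9.9126, v=38.2840/3.1812=12.0345
k=3: u−w=-5.8340, u+w=51.2720; √(b/2)=1.5906, √(2b)=3.1812; F=1.5906×(-5.834)=-9.2795, v=51.2720/3.1812=16.1172
k=4: u−w=5.5850, u+w=8.2810; √(b/2)=1.5906, √(2b)=3.1812; F=1.5906×5.585=8.8835, v=8.2810/3.1812=2.6031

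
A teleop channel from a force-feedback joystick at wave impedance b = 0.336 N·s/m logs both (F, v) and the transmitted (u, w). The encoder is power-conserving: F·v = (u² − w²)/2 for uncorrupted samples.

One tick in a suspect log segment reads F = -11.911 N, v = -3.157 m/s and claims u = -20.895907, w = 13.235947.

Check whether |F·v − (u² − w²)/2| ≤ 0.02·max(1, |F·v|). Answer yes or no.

F·v = (-11.911)×(-3.157) = 37.603027 W.
(u² − w²)/2 = (436.638929 − 175.190293)/2 = 130.724318 W.
|Δ| = 93.121291;  2% of max(1, |F·v|) = 0.752061.

no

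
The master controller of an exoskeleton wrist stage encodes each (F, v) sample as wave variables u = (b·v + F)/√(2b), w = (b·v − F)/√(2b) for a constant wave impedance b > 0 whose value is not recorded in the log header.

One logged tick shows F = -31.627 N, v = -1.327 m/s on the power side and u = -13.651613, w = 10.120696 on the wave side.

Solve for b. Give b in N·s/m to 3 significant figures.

u + w = -3.530917;  u + w = √(2b)·v, so √(2b) = -3.530917/(-1.327) = 2.660827.
b = (√(2b))²/2 = 7.079999/2 = 3.539999.
(Check via u − w = 2F/√(2b): u − w = -23.772309, 2F/√(2b) = -23.772311.)

b = 3.54 N·s/m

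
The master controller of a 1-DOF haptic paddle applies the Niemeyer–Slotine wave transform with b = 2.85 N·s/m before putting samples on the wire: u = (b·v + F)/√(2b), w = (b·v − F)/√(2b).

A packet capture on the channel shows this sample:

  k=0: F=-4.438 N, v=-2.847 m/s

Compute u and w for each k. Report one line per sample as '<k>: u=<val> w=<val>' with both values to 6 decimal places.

k=0: b·v=2.85×(-2.847)=-8.113950; √(2b)=2.387467; u=(-8.113950+(-4.438))/2.387467=-5.257433, w=(-8.113950−(-4.438))/2.387467=-1.539686

0: u=-5.257433 w=-1.539686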